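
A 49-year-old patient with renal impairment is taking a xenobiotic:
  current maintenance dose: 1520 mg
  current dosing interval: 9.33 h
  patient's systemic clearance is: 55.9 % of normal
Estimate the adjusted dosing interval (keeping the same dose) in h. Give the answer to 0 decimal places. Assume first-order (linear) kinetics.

17 h

To keep the same average steady-state level, dosing rate must scale with clearance.
CL ratio = 55.9 / 100 = 0.5590
New interval (same dose) = 9.33 / 0.5590 = 16.69 h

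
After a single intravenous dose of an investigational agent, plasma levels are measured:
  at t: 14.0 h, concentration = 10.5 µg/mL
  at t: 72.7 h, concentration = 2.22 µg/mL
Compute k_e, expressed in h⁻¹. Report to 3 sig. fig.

k = ln(C₁/C₂) / (t₂ − t₁) = ln(10.5/2.22) / (72.7 − 14.0)
  = 1.554 / 58.70 = 0.02647 h⁻¹

0.0265 h⁻¹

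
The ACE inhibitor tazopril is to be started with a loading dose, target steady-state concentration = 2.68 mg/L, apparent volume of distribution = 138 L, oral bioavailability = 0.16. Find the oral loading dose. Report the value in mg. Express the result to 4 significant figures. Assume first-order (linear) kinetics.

2312 mg

LD = Css × Vd / F = 2.68 × 138 / 0.16 = 2312 mg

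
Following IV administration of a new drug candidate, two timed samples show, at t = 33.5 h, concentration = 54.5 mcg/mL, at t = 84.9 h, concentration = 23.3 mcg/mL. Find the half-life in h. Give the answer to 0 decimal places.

42 h

k = ln(C₁/C₂) / (t₂ − t₁) = ln(54.5/23.3) / (84.9 − 33.5)
  = 0.8497 / 51.40 = 0.01653 h⁻¹
t½ = ln2 / k = 0.693147 / 0.01653 = 41.93 h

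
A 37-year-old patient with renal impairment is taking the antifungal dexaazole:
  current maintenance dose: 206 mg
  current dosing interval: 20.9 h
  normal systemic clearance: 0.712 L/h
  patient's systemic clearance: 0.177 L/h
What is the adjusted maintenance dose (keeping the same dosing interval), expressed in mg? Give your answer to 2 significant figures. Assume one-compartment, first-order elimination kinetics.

To keep the same average steady-state level, dosing rate must scale with clearance.
CL ratio = 0.177 / 0.712 = 0.2486
New dose (same interval) = 206 × 0.2486 = 51.21 mg

51 mg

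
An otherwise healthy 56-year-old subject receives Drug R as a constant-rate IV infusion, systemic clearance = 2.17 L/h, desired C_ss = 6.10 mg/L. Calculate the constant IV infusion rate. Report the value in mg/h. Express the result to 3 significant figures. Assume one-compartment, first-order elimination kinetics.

At steady state, infusion rate R₀ = Css × CL = 6.10 × 2.170 = 13.24 mg/h

13.2 mg/h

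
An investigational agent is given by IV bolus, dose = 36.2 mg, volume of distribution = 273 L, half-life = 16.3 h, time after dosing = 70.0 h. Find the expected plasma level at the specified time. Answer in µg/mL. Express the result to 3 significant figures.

0.00676 µg/mL

C₀ = Dose / Vd = 36.20 / 273 = 0.1326 mg/L
k = ln2 / t½ = 0.693147 / 16.3 = 0.04252 h⁻¹
C = C₀ · e^(−k·t) = 0.1326 × e^(−0.04252 × 70.0)
  = 0.1326 × 0.05098 = 0.006760 mg/L
(0.006760 mg/L = 0.006760 µg/mL)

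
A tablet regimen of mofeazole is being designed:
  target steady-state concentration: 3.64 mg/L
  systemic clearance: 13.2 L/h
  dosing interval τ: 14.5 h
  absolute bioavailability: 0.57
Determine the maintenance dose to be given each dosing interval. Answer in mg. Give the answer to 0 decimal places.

1222 mg

At steady state, F × (Dose/τ) = Css × CL.
Dose = Css × CL × τ / F = 3.64 × 13.20 × 14.5 / 0.57 = 1222 mg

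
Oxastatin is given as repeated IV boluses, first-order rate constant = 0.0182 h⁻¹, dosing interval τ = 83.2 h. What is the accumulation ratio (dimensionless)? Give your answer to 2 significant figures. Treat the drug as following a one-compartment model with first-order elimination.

1.3

e^(−kτ) = e^(−0.01820 × 83.2) = 0.2200
Accumulation ratio R = 1 / (1 − e^(−kτ)) = 1 / (1 − 0.2200) = 1.282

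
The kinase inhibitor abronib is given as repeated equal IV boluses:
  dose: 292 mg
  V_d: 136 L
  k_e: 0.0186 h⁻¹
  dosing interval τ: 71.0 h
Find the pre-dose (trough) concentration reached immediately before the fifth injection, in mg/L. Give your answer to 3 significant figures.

0.778 mg/L

C₀ per dose = Dose / Vd = 292 / 136 = 2.147 mg/L
Fraction remaining after one interval: r = e^(−kτ) = e^(−0.01860 × 71.0) = 0.2670
Before dose 5, 4 doses have been given (aged 1τ, 2τ, 3τ, 4τ).
C_trough = C₀ × (r + r² + … + r^4) = C₀ × r(1−r^4)/(1−r)
        = 2.147 × 0.2670 × (1 − 0.005082) / (1 − 0.2670) = 0.7781 mg/L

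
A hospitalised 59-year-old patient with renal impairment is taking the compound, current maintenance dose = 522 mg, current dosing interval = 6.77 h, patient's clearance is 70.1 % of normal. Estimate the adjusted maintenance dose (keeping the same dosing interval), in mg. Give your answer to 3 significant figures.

366 mg

To keep the same average steady-state level, dosing rate must scale with clearance.
CL ratio = 70.1 / 100 = 0.7010
New dose (same interval) = 522 × 0.7010 = 365.9 mg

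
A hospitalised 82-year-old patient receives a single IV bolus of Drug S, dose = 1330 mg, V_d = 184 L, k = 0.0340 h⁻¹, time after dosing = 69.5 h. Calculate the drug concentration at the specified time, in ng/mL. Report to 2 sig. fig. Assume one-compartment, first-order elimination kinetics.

C₀ = Dose / Vd = 1330 / 184 = 7.228 mg/L
C = C₀ · e^(−k·t) = 7.228 × e^(−0.03400 × 69.5)
  = 7.228 × 0.09414 = 0.6804 mg/L
Convert: 0.6804 mg/L × 1000 = 680.4 ng/mL

680 ng/mL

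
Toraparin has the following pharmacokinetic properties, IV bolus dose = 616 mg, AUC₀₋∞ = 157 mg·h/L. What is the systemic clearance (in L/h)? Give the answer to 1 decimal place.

3.9 L/h

CL = Dose / AUC = 616 / 157 = 3.924 L/h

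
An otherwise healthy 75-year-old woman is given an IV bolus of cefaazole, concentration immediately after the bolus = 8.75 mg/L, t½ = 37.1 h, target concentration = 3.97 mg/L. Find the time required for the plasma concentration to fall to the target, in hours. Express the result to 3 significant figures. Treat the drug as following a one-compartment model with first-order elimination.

k = ln2 / t½ = 0.693147 / 37.1 = 0.01868 h⁻¹
t = ln(C₀ / C) / k = ln(8.750 / 3.97) / 0.01868
  = ln(2.204) / 0.01868 = 0.7903 / 0.01868 = 42.31 h

42.3 h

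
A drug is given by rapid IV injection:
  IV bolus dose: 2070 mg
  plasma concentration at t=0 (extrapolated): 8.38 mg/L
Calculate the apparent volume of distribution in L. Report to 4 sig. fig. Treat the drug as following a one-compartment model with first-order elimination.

Vd = Dose / C₀ = 2070 / 8.38 = 247.0 L

247.0 L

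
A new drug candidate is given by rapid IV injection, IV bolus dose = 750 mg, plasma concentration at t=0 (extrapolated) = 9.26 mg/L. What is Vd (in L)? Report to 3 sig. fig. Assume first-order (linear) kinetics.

81.0 L

Vd = Dose / C₀ = 750.0 / 9.26 = 80.99 L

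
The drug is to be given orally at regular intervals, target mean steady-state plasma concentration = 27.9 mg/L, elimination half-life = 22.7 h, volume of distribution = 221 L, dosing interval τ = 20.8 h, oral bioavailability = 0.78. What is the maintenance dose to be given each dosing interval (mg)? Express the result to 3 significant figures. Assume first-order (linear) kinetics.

k = ln2 / t½ = 0.693147 / 22.7 = 0.03054 h⁻¹
CL = k × Vd = 0.03054 × 221 = 6.749 L/h
At steady state, F × (Dose/τ) = Css × CL.
Dose = Css × CL × τ / F = 27.9 × 6.749 × 20.8 / 0.78 = 5021 mg

5020 mg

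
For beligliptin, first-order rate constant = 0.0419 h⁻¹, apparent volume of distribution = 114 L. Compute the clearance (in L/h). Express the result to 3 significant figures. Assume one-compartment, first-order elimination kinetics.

CL = k × Vd = 0.0419 × 114 = 4.777 L/h

4.78 L/h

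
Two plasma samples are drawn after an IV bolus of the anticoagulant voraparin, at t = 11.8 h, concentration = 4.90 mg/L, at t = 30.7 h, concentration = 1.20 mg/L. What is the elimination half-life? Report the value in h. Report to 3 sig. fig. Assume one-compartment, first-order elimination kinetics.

k = ln(C₁/C₂) / (t₂ − t₁) = ln(4.90/1.20) / (30.7 − 11.8)
  = 1.407 / 18.90 = 0.07444 h⁻¹
t½ = ln2 / k = 0.693147 / 0.07444 = 9.311 h

9.31 h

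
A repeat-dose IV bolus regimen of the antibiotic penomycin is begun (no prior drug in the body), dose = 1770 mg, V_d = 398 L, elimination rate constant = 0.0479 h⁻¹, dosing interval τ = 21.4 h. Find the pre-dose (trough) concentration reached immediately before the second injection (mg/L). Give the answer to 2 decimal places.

1.60 mg/L

C₀ per dose = Dose / Vd = 1770 / 398 = 4.447 mg/L
Fraction remaining after one interval: r = e^(−kτ) = e^(−0.04790 × 21.4) = 0.3588
Before dose 2, 1 dose has been given (aged 1τ).
C_trough = C₀ × r = 4.447 × 0.3588 = 1.596 mg/L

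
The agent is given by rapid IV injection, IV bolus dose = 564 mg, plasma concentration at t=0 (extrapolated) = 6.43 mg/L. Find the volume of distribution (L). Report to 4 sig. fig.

87.71 L

Vd = Dose / C₀ = 564.0 / 6.43 = 87.71 L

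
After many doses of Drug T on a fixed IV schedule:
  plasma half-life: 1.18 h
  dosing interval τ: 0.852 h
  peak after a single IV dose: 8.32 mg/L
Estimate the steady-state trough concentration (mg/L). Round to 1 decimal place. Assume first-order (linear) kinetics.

12.8 mg/L

k = ln2 / t½ = 0.693147 / 1.18 = 0.5874 h⁻¹
e^(−kτ) = e^(−0.5874 × 0.852) = 0.6062
Accumulation ratio R = 1 / (1 − e^(−kτ)) = 1 / (1 − 0.6062) = 2.539
Steady-state trough = C₀ × R × e^(−kτ) = 8.32 × 2.539 × 0.6062 = 12.81 mg/L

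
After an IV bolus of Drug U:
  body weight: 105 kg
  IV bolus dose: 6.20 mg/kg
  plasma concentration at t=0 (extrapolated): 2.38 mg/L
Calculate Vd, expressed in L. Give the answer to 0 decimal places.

Dose = 6.20 × 105 = 651.0 mg
Vd = Dose / C₀ = 651.0 / 2.38 = 273.5 L

274 L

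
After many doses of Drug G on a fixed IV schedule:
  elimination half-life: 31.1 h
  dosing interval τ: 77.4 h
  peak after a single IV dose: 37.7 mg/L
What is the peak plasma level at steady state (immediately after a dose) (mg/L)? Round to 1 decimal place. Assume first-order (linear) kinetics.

k = ln2 / t½ = 0.693147 / 31.1 = 0.02229 h⁻¹
e^(−kτ) = e^(−0.02229 × 77.4) = 0.1781
Accumulation ratio R = 1 / (1 − e^(−kτ)) = 1 / (1 − 0.1781) = 1.217
Steady-state peak = C₀ × R = 37.7 × 1.217 = 45.88 mg/L

45.9 mg/L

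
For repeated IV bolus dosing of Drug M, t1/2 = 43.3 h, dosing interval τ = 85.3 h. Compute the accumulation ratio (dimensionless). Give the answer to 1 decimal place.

1.3

k = ln2 / t½ = 0.693147 / 43.3 = 0.01601 h⁻¹
e^(−kτ) = e^(−0.01601 × 85.3) = 0.2552
Accumulation ratio R = 1 / (1 − e^(−kτ)) = 1 / (1 − 0.2552) = 1.343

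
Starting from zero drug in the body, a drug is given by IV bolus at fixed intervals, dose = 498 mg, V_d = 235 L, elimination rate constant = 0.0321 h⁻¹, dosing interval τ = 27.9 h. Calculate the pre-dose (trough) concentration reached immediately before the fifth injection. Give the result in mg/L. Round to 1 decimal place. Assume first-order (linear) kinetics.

1.4 mg/L

C₀ per dose = Dose / Vd = 498 / 235 = 2.119 mg/L
Fraction remaining after one interval: r = e^(−kτ) = e^(−0.03210 × 27.9) = 0.4084
Before dose 5, 4 doses have been given (aged 1τ, 2τ, 3τ, 4τ).
C_trough = C₀ × (r + r² + … + r^4) = C₀ × r(1−r^4)/(1−r)
        = 2.119 × 0.4084 × (1 − 0.02782) / (1 − 0.4084) = 1.422 mg/L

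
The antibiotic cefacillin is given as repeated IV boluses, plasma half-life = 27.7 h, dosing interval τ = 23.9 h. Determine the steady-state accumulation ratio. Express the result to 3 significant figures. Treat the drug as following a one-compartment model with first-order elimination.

2.22

k = ln2 / t½ = 0.693147 / 27.7 = 0.02502 h⁻¹
e^(−kτ) = e^(−0.02502 × 23.9) = 0.5499
Accumulation ratio R = 1 / (1 − e^(−kτ)) = 1 / (1 − 0.5499) = 2.222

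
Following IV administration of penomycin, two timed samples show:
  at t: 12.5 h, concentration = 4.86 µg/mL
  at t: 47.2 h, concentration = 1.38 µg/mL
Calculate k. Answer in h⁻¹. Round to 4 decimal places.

0.0363 h⁻¹

k = ln(C₁/C₂) / (t₂ − t₁) = ln(4.86/1.38) / (47.2 − 12.5)
  = 1.259 / 34.70 = 0.03628 h⁻¹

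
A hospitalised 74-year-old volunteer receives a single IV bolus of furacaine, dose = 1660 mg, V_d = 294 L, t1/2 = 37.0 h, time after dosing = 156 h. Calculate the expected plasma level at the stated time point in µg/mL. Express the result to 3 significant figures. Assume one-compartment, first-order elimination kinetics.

C₀ = Dose / Vd = 1660 / 294 = 5.646 mg/L
k = ln2 / t½ = 0.693147 / 37.0 = 0.01873 h⁻¹
C = C₀ · e^(−k·t) = 5.646 × e^(−0.01873 × 156)
  = 5.646 × 0.05383 = 0.3039 mg/L
(0.3039 mg/L = 0.3039 µg/mL)

0.304 µg/mL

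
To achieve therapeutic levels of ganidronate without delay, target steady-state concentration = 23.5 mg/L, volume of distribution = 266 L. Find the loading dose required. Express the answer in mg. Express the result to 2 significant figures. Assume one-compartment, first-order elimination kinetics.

LD = Css × Vd = 23.5 × 266 = 6251 mg

6300 mg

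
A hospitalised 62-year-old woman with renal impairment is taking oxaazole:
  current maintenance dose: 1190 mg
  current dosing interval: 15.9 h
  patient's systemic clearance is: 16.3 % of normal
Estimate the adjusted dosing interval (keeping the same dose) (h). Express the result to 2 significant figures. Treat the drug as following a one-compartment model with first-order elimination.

98 h

To keep the same average steady-state level, dosing rate must scale with clearance.
CL ratio = 16.3 / 100 = 0.1630
New interval (same dose) = 15.9 / 0.1630 = 97.55 h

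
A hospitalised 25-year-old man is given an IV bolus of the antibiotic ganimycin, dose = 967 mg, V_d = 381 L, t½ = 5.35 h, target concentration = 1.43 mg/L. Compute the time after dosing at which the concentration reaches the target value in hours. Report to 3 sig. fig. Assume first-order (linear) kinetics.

4.43 h

C₀ = Dose / Vd = 967.0 / 381 = 2.538 mg/L
k = ln2 / t½ = 0.693147 / 5.35 = 0.1296 h⁻¹
t = ln(C₀ / C) / k = ln(2.538 / 1.43) / 0.1296
  = ln(1.775) / 0.1296 = 0.5738 / 0.1296 = 4.427 h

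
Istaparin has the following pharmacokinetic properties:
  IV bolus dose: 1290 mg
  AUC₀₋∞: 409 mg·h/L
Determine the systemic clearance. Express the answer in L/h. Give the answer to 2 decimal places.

3.15 L/h

CL = Dose / AUC = 1290 / 409 = 3.154 L/h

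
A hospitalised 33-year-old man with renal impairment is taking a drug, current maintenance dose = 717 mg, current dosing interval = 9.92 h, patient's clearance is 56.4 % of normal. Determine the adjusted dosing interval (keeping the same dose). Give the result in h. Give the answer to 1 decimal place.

17.6 h

To keep the same average steady-state level, dosing rate must scale with clearance.
CL ratio = 56.4 / 100 = 0.5640
New interval (same dose) = 9.92 / 0.5640 = 17.59 h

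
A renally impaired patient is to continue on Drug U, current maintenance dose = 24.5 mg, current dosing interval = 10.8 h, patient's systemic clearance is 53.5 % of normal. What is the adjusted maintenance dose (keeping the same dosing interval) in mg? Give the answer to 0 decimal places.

To keep the same average steady-state level, dosing rate must scale with clearance.
CL ratio = 53.5 / 100 = 0.5350
New dose (same interval) = 24.5 × 0.5350 = 13.11 mg

13 mg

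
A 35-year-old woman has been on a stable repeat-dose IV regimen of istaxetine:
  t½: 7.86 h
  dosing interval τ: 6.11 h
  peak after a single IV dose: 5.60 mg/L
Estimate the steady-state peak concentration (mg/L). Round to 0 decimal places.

13 mg/L

k = ln2 / t½ = 0.693147 / 7.86 = 0.08819 h⁻¹
e^(−kτ) = e^(−0.08819 × 6.11) = 0.5834
Accumulation ratio R = 1 / (1 − e^(−kτ)) = 1 / (1 − 0.5834) = 2.400
Steady-state peak = C₀ × R = 5.60 × 2.400 = 13.44 mg/L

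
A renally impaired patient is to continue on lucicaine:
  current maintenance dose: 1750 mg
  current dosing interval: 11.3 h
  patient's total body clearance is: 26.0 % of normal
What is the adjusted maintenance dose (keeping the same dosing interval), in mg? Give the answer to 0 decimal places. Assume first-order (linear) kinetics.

455 mg

To keep the same average steady-state level, dosing rate must scale with clearance.
CL ratio = 26.0 / 100 = 0.2600
New dose (same interval) = 1750 × 0.2600 = 455.0 mg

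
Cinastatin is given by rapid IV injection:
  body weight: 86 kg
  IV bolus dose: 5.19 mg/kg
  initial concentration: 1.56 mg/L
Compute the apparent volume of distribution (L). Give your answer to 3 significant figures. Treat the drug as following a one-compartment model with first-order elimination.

Dose = 5.19 × 86 = 446.3 mg
Vd = Dose / C₀ = 446.3 / 1.56 = 286.1 L

286 L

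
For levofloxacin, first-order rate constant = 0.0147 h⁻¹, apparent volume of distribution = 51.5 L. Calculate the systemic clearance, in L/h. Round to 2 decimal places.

CL = k × Vd = 0.0147 × 51.5 = 0.7571 L/h

0.76 L/h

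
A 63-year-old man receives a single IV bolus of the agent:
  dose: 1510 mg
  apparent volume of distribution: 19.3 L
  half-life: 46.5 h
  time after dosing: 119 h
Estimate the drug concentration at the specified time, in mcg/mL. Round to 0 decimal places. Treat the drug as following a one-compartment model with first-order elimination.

13 mcg/mL

C₀ = Dose / Vd = 1510 / 19.3 = 78.24 mg/L
k = ln2 / t½ = 0.693147 / 46.5 = 0.01491 h⁻¹
C = C₀ · e^(−k·t) = 78.24 × e^(−0.01491 × 119)
  = 78.24 × 0.1696 = 13.27 mg/L
(13.27 mg/L = 13.27 mcg/mL)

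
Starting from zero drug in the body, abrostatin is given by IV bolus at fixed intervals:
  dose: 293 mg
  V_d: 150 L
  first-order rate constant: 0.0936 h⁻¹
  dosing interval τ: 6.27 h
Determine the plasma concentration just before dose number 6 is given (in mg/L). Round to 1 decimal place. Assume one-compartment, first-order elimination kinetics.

2.3 mg/L

C₀ per dose = Dose / Vd = 293 / 150 = 1.953 mg/L
Fraction remaining after one interval: r = e^(−kτ) = e^(−0.09360 × 6.27) = 0.5561
Before dose 6, 5 doses have been given (aged 1τ, 2τ, 3τ, 4τ, 5τ).
C_trough = C₀ × (r + r² + … + r^5) = C₀ × r(1−r^5)/(1−r)
        = 1.953 × 0.5561 × (1 − 0.05318) / (1 − 0.5561) = 2.317 mg/L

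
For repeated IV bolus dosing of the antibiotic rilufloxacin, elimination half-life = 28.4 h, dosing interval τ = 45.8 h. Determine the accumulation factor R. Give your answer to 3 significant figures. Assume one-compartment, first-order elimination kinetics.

k = ln2 / t½ = 0.693147 / 28.4 = 0.02441 h⁻¹
e^(−kτ) = e^(−0.02441 × 45.8) = 0.3269
Accumulation ratio R = 1 / (1 − e^(−kτ)) = 1 / (1 − 0.3269) = 1.486

1.49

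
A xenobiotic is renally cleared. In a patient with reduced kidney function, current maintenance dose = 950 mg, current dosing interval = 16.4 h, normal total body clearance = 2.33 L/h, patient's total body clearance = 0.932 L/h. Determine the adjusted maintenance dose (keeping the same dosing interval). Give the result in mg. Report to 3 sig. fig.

To keep the same average steady-state level, dosing rate must scale with clearance.
CL ratio = 0.932 / 2.33 = 0.4000
New dose (same interval) = 950 × 0.4000 = 380.0 mg

380 mg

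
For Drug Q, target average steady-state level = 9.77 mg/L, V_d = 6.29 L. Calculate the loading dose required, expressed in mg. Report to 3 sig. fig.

LD = Css × Vd = 9.77 × 6.29 = 61.45 mg

61.5 mg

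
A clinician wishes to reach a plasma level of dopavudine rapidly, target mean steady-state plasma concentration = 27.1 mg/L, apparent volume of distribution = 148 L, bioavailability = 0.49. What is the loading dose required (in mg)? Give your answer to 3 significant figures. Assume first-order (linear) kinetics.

8190 mg

LD = Css × Vd / F = 27.1 × 148 / 0.49 = 8185 mg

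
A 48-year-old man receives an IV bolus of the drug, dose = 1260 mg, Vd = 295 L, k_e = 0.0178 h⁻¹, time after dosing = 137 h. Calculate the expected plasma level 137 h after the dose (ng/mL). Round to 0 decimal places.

373 ng/mL

C₀ = Dose / Vd = 1260 / 295 = 4.271 mg/L
C = C₀ · e^(−k·t) = 4.271 × e^(−0.01780 × 137)
  = 4.271 × 0.08728 = 0.3728 mg/L
Convert: 0.3728 mg/L × 1000 = 372.8 ng/mL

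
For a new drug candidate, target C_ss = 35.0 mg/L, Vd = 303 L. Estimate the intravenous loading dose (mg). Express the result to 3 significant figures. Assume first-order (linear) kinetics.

10600 mg

LD = Css × Vd = 35.0 × 303 = 10610 mg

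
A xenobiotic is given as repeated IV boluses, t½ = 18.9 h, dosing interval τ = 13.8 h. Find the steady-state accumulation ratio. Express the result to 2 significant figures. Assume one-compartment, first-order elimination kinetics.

2.5

k = ln2 / t½ = 0.693147 / 18.9 = 0.03667 h⁻¹
e^(−kτ) = e^(−0.03667 × 13.8) = 0.6029
Accumulation ratio R = 1 / (1 − e^(−kτ)) = 1 / (1 − 0.6029) = 2.518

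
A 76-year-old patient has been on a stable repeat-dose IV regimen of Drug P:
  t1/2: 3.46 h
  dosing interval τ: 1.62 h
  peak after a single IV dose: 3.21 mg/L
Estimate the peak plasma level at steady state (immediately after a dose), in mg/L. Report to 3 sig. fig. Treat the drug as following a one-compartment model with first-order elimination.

11.6 mg/L

k = ln2 / t½ = 0.693147 / 3.46 = 0.2003 h⁻¹
e^(−kτ) = e^(−0.2003 × 1.62) = 0.7229
Accumulation ratio R = 1 / (1 − e^(−kτ)) = 1 / (1 − 0.7229) = 3.609
Steady-state peak = C₀ × R = 3.21 × 3.609 = 11.58 mg/L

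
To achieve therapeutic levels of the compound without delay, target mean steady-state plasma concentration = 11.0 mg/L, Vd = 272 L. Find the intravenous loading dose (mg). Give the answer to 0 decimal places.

2992 mg

LD = Css × Vd = 11.0 × 272 = 2992 mg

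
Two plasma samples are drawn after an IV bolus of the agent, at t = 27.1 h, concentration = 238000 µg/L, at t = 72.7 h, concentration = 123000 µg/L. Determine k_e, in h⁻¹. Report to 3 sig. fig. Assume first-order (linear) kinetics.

k = ln(C₁/C₂) / (t₂ − t₁) = ln(238000/123000) / (72.7 − 27.1)
  = 0.6601 / 45.60 = 0.01448 h⁻¹

0.0145 h⁻¹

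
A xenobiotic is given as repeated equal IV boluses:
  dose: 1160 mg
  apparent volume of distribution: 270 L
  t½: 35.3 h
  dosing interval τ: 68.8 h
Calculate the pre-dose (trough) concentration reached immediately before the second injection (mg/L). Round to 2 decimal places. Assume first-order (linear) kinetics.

C₀ per dose = Dose / Vd = 1160 / 270 = 4.296 mg/L
k = ln2 / t½ = 0.693147 / 35.3 = 0.01964 h⁻¹
Fraction remaining after one interval: r = e^(−kτ) = e^(−0.01964 × 68.8) = 0.2589
Before dose 2, 1 dose has been given (aged 1τ).
C_trough = C₀ × r = 4.296 × 0.2589 = 1.112 mg/L

1.11 mg/L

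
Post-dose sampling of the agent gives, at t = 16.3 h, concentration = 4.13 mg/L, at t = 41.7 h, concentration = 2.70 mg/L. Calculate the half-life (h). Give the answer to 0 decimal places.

k = ln(C₁/C₂) / (t₂ − t₁) = ln(4.13/2.70) / (41.7 − 16.3)
  = 0.4250 / 25.40 = 0.01673 h⁻¹
t½ = ln2 / k = 0.693147 / 0.01673 = 41.43 h

41 h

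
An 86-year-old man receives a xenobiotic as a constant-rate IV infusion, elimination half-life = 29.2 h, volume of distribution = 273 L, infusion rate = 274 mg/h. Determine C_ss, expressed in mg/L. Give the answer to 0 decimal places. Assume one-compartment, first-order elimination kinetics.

k = ln2 / t½ = 0.693147 / 29.2 = 0.02374 h⁻¹
CL = k × Vd = 0.02374 × 273 = 6.481 L/h
At steady state Css = R₀ / CL = 274 / 6.481 = 42.28 mg/L

42 mg/L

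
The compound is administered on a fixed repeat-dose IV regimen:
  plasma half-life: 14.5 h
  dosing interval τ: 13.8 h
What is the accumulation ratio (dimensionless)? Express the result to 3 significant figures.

k = ln2 / t½ = 0.693147 / 14.5 = 0.04780 h⁻¹
e^(−kτ) = e^(−0.04780 × 13.8) = 0.5170
Accumulation ratio R = 1 / (1 − e^(−kτ)) = 1 / (1 − 0.5170) = 2.070

2.07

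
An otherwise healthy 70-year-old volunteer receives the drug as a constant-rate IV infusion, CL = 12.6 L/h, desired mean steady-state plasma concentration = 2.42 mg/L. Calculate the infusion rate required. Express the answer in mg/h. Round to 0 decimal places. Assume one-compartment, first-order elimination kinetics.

30 mg/h

At steady state, infusion rate R₀ = Css × CL = 2.42 × 12.60 = 30.49 mg/h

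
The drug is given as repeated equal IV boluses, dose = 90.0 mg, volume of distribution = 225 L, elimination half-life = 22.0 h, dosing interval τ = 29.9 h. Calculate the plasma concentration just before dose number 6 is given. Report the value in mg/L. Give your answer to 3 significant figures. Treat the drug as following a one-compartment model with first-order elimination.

0.253 mg/L

C₀ per dose = Dose / Vd = 90.0 / 225 = 0.4000 mg/L
k = ln2 / t½ = 0.693147 / 22.0 = 0.03151 h⁻¹
Fraction remaining after one interval: r = e^(−kτ) = e^(−0.03151 × 29.9) = 0.3898
Before dose 6, 5 doses have been given (aged 1τ, 2τ, 3τ, 4τ, 5τ).
C_trough = C₀ × (r + r² + … + r^5) = C₀ × r(1−r^5)/(1−r)
        = 0.4000 × 0.3898 × (1 − 0.008999) / (1 − 0.3898) = 0.2532 mg/L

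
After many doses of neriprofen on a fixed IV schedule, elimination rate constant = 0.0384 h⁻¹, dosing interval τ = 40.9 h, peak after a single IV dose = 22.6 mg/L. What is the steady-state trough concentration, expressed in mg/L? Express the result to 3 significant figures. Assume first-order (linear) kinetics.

5.93 mg/L

e^(−kτ) = e^(−0.03840 × 40.9) = 0.2079
Accumulation ratio R = 1 / (1 − e^(−kτ)) = 1 / (1 − 0.2079) = 1.262
Steady-state trough = C₀ × R × e^(−kτ) = 22.6 × 1.262 × 0.2079 = 5.930 mg/L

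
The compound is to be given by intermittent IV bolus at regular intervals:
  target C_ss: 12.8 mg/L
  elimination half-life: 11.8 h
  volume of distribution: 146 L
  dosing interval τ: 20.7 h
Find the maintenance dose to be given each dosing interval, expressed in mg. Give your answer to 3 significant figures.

k = ln2 / t½ = 0.693147 / 11.8 = 0.05874 h⁻¹
CL = k × Vd = 0.05874 × 146 = 8.576 L/h
At steady state, Dose/τ = Css × CL.
Dose = Css × CL × τ = 12.8 × 8.576 × 20.7 = 2272 mg

2270 mg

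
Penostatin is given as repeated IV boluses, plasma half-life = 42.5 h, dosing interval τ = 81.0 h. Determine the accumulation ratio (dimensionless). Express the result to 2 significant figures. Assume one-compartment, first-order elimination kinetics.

k = ln2 / t½ = 0.693147 / 42.5 = 0.01631 h⁻¹
e^(−kτ) = e^(−0.01631 × 81.0) = 0.2668
Accumulation ratio R = 1 / (1 − e^(−kτ)) = 1 / (1 − 0.2668) = 1.364

1.4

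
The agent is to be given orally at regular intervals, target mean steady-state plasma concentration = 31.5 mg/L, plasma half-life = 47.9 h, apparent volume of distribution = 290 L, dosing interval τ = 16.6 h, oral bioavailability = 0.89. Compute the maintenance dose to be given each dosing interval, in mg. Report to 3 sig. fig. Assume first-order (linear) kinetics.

k = ln2 / t½ = 0.693147 / 47.9 = 0.01447 h⁻¹
CL = k × Vd = 0.01447 × 290 = 4.196 L/h
At steady state, F × (Dose/τ) = Css × CL.
Dose = Css × CL × τ / F = 31.5 × 4.196 × 16.6 / 0.89 = 2465 mg

2470 mg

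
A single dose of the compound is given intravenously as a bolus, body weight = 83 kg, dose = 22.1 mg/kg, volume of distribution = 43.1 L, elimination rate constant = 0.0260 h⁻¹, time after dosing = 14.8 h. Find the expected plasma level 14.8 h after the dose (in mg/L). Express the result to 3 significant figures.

29.0 mg/L

Total dose = 22.1 × 83 = 1834 mg
C₀ = Dose / Vd = 1834 / 43.1 = 42.55 mg/L
C = C₀ · e^(−k·t) = 42.55 × e^(−0.02600 × 14.8)
  = 42.55 × 0.6806 = 28.96 mg/L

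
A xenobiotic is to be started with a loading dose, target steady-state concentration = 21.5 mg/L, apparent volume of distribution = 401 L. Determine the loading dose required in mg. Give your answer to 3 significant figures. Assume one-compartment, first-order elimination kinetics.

LD = Css × Vd = 21.5 × 401 = 8622 mg

8620 mg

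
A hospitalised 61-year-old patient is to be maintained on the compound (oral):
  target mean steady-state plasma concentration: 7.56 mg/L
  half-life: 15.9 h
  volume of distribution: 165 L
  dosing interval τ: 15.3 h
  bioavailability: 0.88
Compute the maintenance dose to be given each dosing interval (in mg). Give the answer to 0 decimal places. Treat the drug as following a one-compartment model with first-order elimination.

945 mg

k = ln2 / t½ = 0.693147 / 15.9 = 0.04359 h⁻¹
CL = k × Vd = 0.04359 × 165 = 7.192 L/h
At steady state, F × (Dose/τ) = Css × CL.
Dose = Css × CL × τ / F = 7.56 × 7.192 × 15.3 / 0.88 = 945.3 mg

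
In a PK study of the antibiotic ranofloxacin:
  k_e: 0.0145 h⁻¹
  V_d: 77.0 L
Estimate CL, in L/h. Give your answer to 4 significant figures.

1.117 L/h

CL = k × Vd = 0.0145 × 77.0 = 1.117 L/h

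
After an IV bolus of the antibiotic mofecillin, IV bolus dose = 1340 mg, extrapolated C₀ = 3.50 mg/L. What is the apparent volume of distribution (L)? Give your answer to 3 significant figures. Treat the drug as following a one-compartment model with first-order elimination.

383 L

Vd = Dose / C₀ = 1340 / 3.50 = 382.9 L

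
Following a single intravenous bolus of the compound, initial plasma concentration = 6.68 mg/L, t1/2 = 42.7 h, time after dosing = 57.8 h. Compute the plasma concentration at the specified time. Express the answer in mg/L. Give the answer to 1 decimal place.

2.6 mg/L

k = ln2 / t½ = 0.693147 / 42.7 = 0.01623 h⁻¹
C = C₀ · e^(−k·t) = 6.680 × e^(−0.01623 × 57.8)
  = 6.680 × 0.3914 = 2.615 mg/L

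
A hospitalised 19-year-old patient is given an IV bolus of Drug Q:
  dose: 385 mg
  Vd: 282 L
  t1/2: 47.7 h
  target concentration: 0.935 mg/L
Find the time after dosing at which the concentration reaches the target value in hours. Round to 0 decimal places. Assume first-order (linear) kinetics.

C₀ = Dose / Vd = 385.0 / 282 = 1.365 mg/L
k = ln2 / t½ = 0.693147 / 47.7 = 0.01453 h⁻¹
t = ln(C₀ / C) / k = ln(1.365 / 0.935) / 0.01453
  = ln(1.460) / 0.01453 = 0.3784 / 0.01453 = 26.04 h

26 h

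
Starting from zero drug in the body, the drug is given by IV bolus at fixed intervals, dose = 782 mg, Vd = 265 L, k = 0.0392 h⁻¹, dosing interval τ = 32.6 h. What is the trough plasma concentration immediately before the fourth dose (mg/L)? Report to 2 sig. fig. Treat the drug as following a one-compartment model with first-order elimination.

C₀ per dose = Dose / Vd = 782 / 265 = 2.951 mg/L
Fraction remaining after one interval: r = e^(−kτ) = e^(−0.03920 × 32.6) = 0.2786
Before dose 4, 3 doses have been given (aged 1τ, 2τ, 3τ).
C_trough = C₀ × (r + r² + … + r^3) = C₀ × r(1−r^3)/(1−r)
        = 2.951 × 0.2786 × (1 − 0.02162) / (1 − 0.2786) = 1.115 mg/L

1.1 mg/L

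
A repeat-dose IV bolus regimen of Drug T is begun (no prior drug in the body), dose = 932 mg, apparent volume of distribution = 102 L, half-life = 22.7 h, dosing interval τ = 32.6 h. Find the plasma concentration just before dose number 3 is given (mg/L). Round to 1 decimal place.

C₀ per dose = Dose / Vd = 932 / 102 = 9.137 mg/L
k = ln2 / t½ = 0.693147 / 22.7 = 0.03054 h⁻¹
Fraction remaining after one interval: r = e^(−kτ) = e^(−0.03054 × 32.6) = 0.3695
Before dose 3, 2 doses have been given (aged 1τ, 2τ).
C_trough = C₀ × (r + r²) = 9.137 × (0.3695 + 0.1365) = 4.623 mg/L

4.6 mg/L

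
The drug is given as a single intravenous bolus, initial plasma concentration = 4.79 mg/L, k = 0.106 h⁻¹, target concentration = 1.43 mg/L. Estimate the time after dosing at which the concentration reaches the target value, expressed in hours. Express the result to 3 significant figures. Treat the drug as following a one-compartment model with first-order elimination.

11.4 h

t = ln(C₀ / C) / k = ln(4.790 / 1.43) / 0.1060
  = ln(3.350) / 0.1060 = 1.209 / 0.1060 = 11.41 h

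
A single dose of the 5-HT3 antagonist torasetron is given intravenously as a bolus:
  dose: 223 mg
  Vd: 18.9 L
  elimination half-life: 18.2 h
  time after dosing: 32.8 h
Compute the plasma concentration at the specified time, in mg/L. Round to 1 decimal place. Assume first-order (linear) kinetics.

C₀ = Dose / Vd = 223.0 / 18.9 = 11.80 mg/L
k = ln2 / t½ = 0.693147 / 18.2 = 0.03809 h⁻¹
C = C₀ · e^(−k·t) = 11.80 × e^(−0.03809 × 32.8)
  = 11.80 × 0.2867 = 3.383 mg/L

3.4 mg/L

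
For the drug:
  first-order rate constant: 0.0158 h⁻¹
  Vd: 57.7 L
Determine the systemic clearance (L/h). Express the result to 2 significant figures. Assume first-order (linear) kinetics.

CL = k × Vd = 0.0158 × 57.7 = 0.9117 L/h

0.91 L/h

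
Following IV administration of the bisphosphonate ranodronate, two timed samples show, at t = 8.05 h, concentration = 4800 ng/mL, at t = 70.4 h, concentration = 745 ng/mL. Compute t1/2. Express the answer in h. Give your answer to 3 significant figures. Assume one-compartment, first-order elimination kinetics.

k = ln(C₁/C₂) / (t₂ − t₁) = ln(4800/745) / (70.4 − 8.05)
  = 1.863 / 62.35 = 0.02988 h⁻¹
t½ = ln2 / k = 0.693147 / 0.02988 = 23.20 h

23.2 h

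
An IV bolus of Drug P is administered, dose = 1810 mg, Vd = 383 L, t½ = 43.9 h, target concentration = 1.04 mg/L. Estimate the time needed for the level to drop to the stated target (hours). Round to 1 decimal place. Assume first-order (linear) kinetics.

95.9 h

C₀ = Dose / Vd = 1810 / 383 = 4.726 mg/L
k = ln2 / t½ = 0.693147 / 43.9 = 0.01579 h⁻¹
t = ln(C₀ / C) / k = ln(4.726 / 1.04) / 0.01579
  = ln(4.544) / 0.01579 = 1.514 / 0.01579 = 95.88 h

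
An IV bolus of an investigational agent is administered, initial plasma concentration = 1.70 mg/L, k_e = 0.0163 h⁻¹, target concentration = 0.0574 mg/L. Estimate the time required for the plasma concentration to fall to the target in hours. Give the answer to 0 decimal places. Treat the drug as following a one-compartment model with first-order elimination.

t = ln(C₀ / C) / k = ln(1.700 / 0.0574) / 0.01630
  = ln(29.62) / 0.01630 = 3.388 / 0.01630 = 207.9 h

208 h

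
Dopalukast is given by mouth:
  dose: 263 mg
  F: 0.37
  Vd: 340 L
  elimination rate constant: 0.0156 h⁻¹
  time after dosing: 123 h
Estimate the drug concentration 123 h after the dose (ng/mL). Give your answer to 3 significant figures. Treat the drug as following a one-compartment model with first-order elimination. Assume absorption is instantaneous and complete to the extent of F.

Amount reaching circulation = F × Dose = 0.37 × 263.0 = 97.31 mg
C₀ = F·Dose / Vd = 97.31 / 340 = 0.2862 mg/L
C = C₀ · e^(−k·t) = 0.2862 × e^(−0.01560 × 123)
  = 0.2862 × 0.1468 = 0.04201 mg/L
Convert: 0.04201 mg/L × 1000 = 42.01 ng/mL

42.0 ng/mL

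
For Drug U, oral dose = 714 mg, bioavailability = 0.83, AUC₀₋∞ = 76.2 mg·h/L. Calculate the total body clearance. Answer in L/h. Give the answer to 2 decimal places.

CL = F·Dose / AUC = 0.83 × 714 / 76.2 = 7.777 L/h

7.78 L/h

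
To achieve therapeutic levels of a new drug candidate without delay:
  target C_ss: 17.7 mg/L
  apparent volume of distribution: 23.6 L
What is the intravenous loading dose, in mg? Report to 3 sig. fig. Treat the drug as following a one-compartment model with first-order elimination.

418 mg

LD = Css × Vd = 17.7 × 23.6 = 417.7 mg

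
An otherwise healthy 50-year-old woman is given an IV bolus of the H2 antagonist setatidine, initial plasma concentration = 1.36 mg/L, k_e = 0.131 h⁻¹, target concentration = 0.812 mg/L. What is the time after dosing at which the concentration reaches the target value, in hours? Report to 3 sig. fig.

t = ln(C₀ / C) / k = ln(1.360 / 0.812) / 0.1310
  = ln(1.675) / 0.1310 = 0.5158 / 0.1310 = 3.937 h

3.94 h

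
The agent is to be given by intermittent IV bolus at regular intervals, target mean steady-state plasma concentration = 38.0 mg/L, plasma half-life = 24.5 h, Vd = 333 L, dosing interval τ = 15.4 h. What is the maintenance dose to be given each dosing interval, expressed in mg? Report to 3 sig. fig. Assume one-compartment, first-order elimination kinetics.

5510 mg

k = ln2 / t½ = 0.693147 / 24.5 = 0.02829 h⁻¹
CL = k × Vd = 0.02829 × 333 = 9.421 L/h
At steady state, Dose/τ = Css × CL.
Dose = Css × CL × τ = 38.0 × 9.421 × 15.4 = 5513 mg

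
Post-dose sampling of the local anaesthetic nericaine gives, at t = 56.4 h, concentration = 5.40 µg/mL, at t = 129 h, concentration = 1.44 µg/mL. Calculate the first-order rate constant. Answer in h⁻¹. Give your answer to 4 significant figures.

k = ln(C₁/C₂) / (t₂ − t₁) = ln(5.40/1.44) / (129 − 56.4)
  = 1.322 / 72.60 = 0.01821 h⁻¹

0.01821 h⁻¹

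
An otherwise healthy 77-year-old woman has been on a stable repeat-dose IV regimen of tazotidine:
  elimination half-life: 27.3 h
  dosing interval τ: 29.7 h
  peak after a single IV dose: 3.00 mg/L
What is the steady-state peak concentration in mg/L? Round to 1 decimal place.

k = ln2 / t½ = 0.693147 / 27.3 = 0.02539 h⁻¹
e^(−kτ) = e^(−0.02539 × 29.7) = 0.4704
Accumulation ratio R = 1 / (1 − e^(−kτ)) = 1 / (1 − 0.4704) = 1.888
Steady-state peak = C₀ × R = 3.00 × 1.888 = 5.664 mg/L

5.7 mg/L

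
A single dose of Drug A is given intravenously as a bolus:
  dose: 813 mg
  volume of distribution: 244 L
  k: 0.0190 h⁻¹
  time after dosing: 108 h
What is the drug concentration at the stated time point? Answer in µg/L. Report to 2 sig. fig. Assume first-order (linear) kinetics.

430 µg/L

C₀ = Dose / Vd = 813.0 / 244 = 3.332 mg/L
C = C₀ · e^(−k·t) = 3.332 × e^(−0.01900 × 108)
  = 3.332 × 0.1285 = 0.4282 mg/L
Convert: 0.4282 mg/L × 1000 = 428.2 µg/L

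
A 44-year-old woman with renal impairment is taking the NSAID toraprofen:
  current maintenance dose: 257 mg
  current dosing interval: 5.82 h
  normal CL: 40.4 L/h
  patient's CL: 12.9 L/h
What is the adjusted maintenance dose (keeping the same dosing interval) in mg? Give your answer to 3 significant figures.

82.1 mg

To keep the same average steady-state level, dosing rate must scale with clearance.
CL ratio = 12.9 / 40.4 = 0.3193
New dose (same interval) = 257 × 0.3193 = 82.06 mg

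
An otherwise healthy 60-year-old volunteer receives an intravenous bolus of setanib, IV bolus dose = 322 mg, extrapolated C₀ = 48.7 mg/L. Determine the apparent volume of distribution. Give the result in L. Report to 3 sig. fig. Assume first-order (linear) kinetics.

Vd = Dose / C₀ = 322.0 / 48.7 = 6.612 L

6.61 L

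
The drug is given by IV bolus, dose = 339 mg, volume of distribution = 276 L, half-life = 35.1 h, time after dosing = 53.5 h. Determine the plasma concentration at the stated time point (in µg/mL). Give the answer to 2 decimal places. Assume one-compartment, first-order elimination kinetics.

0.43 µg/mL

C₀ = Dose / Vd = 339.0 / 276 = 1.228 mg/L
k = ln2 / t½ = 0.693147 / 35.1 = 0.01975 h⁻¹
C = C₀ · e^(−k·t) = 1.228 × e^(−0.01975 × 53.5)
  = 1.228 × 0.3476 = 0.4269 mg/L
(0.4269 mg/L = 0.4269 µg/mL)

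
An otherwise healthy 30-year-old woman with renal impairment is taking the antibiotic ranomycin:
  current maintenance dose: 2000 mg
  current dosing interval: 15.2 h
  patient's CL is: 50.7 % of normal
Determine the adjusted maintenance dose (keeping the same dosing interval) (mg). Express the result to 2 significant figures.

1000 mg

To keep the same average steady-state level, dosing rate must scale with clearance.
CL ratio = 50.7 / 100 = 0.5070
New dose (same interval) = 2000 × 0.5070 = 1014 mg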